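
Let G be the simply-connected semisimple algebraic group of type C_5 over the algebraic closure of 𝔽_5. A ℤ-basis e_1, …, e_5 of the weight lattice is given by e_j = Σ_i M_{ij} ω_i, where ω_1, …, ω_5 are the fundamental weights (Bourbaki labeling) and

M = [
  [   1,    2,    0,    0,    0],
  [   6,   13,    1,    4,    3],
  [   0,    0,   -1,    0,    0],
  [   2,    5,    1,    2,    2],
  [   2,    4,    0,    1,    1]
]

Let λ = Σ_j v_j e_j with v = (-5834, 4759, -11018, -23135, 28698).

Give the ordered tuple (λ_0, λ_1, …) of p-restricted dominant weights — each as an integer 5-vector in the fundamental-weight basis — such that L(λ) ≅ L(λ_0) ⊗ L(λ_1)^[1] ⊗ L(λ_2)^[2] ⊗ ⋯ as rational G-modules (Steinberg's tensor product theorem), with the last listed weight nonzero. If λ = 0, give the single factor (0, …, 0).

((4, 4, 3, 0, 1), (1, 4, 3, 2, 1), (2, 0, 0, 4, 2), (4, 0, 3, 2, 3), (0, 0, 2, 4, 0), (1, 3, 3, 3, 4))

ω-coordinates c = M·v, v = (-5834, 4759, -11018, -23135, 28698):
  c_1 = (1)·(-5834) + 2·4759 + (0)·(-11018) + (0)·(-23135) + 0·28698 = 3684
  c_2 = (6)·(-5834) + 13·4759 + (1)·(-11018) + (4)·(-23135) + 3·28698 = 9399
  c_3 = (0)·(-5834) + 0·4759 + (-1)·(-11018) + (0)·(-23135) + 0·28698 = 11018
  c_4 = (2)·(-5834) + 5·4759 + (1)·(-11018) + (2)·(-23135) + 2·28698 = 12235
  c_5 = (2)·(-5834) + 4·4759 + (0)·(-11018) + (1)·(-23135) + 1·28698 = 12931
Base-5 expansion of each c_i:
  c_1 = 3684 = 4·5^0 + 1·5^1 + 2·5^2 + 4·5^3 + 0·5^4 + 1·5^5
  c_2 = 9399 = 4·5^0 + 4·5^1 + 0·5^2 + 0·5^3 + 0·5^4 + 3·5^5
  c_3 = 11018 = 3·5^0 + 3·5^1 + 0·5^2 + 3·5^3 + 2·5^4 + 3·5^5
  c_4 = 12235 = 0·5^0 + 2·5^1 + 4·5^2 + 2·5^3 + 4·5^4 + 3·5^5
  c_5 = 12931 = 1·5^0 + 1·5^1 + 2·5^2 + 3·5^3 + 0·5^4 + 4·5^5
p-restricted factor λ_0 = (4, 4, 3, 0, 1)
p-restricted factor λ_1 = (1, 4, 3, 2, 1)
p-restricted factor λ_2 = (2, 0, 0, 4, 2)
p-restricted factor λ_3 = (4, 0, 3, 2, 3)
p-restricted factor λ_4 = (0, 0, 2, 4, 0)
p-restricted factor λ_5 = (1, 3, 3, 3, 4)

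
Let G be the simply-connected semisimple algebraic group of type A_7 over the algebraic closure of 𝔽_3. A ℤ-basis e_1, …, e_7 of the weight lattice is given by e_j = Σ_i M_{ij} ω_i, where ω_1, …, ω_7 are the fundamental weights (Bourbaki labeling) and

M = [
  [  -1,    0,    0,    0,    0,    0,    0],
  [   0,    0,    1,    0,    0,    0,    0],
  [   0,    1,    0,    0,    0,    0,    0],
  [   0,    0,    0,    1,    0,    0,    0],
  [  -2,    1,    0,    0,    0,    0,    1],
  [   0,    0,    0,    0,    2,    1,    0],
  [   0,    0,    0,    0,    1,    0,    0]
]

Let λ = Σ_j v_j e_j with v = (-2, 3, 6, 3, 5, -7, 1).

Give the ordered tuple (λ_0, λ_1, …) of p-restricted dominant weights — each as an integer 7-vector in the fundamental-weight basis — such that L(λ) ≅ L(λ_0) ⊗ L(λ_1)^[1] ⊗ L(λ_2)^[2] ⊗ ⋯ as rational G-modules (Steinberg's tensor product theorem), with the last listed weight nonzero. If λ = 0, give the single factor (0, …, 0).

((2, 0, 0, 0, 2, 0, 2), (0, 2, 1, 1, 2, 1, 1))

In the fundamental-weight basis, λ has coordinates c = M·v (v = (-2, 3, 6, 3, 5, -7, 1)):
  c_1 = (-1)·(-2) + (0)·(3) + (0)·(6) + (0)·(3) + (0)·(5) + (0)·(-7) + (0)·(1) = 2
  c_2 = (0)·(-2) + (0)·(3) + (1)·(6) + (0)·(3) + (0)·(5) + (0)·(-7) + (0)·(1) = 6
  c_3 = (0)·(-2) + (1)·(3) + (0)·(6) + (0)·(3) + (0)·(5) + (0)·(-7) + (0)·(1) = 3
  c_4 = (0)·(-2) + (0)·(3) + (0)·(6) + (1)·(3) + (0)·(5) + (0)·(-7) + (0)·(1) = 3
  c_5 = (-2)·(-2) + (1)·(3) + (0)·(6) + (0)·(3) + (0)·(5) + (0)·(-7) + (1)·(1) = 8
  c_6 = (0)·(-2) + (0)·(3) + (0)·(6) + (0)·(3) + (2)·(5) + (1)·(-7) + (0)·(1) = 3
  c_7 = (0)·(-2) + (0)·(3) + (0)·(6) + (0)·(3) + (1)·(5) + (0)·(-7) + (0)·(1) = 5
Base-3 expansion of each c_i:
  c_1 = 2 = 2·3^0
  c_2 = 6 = 0·3^0 + 2·3^1
  c_3 = 3 = 0·3^0 + 1·3^1
  c_4 = 3 = 0·3^0 + 1·3^1
  c_5 = 8 = 2·3^0 + 2·3^1
  c_6 = 3 = 0·3^0 + 1·3^1
  c_7 = 5 = 2·3^0 + 1·3^1
Factor λ_0 = (2, 0, 0, 0, 2, 0, 2)
Factor λ_1 = (0, 2, 1, 1, 2, 1, 1)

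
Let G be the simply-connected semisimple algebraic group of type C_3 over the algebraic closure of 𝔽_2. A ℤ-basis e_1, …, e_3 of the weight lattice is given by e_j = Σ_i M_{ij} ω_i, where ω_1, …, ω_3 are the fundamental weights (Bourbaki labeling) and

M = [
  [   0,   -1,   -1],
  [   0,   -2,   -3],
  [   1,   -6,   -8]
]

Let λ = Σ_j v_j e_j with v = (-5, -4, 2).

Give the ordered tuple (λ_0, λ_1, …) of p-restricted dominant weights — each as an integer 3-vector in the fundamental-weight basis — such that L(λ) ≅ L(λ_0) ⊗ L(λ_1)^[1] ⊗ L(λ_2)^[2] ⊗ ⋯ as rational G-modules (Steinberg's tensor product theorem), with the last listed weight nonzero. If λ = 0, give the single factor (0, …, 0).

Converting to the ω-basis (c_i = row i of M dotted with v = (-5, -4, 2)):
  c_1 = 0*-5 + -1*-4 + -1*2 = 2
  c_2 = 0*-5 + -2*-4 + -3*2 = 2
  c_3 = 1*-5 + -6*-4 + -8*2 = 3
Base-2 expansion of each c_i:
  c_1 = 2 = 0·2^0 + 1·2^1
  c_2 = 2 = 0·2^0 + 1·2^1
  c_3 = 3 = 1·2^0 + 1·2^1
Factor λ_0 = (0, 0, 1)
Factor λ_1 = (1, 1, 1)

((0, 0, 1), (1, 1, 1))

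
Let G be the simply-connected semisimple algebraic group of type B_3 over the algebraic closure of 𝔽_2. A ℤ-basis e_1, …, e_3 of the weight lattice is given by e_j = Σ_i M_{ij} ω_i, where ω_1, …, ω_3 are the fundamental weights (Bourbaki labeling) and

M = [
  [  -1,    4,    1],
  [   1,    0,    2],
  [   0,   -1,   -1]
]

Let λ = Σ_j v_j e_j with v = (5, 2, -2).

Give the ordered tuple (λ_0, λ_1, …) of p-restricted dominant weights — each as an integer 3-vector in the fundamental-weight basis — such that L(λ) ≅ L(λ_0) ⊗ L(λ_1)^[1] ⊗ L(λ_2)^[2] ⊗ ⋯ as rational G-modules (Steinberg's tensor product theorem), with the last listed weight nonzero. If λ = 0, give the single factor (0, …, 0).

Converting to the ω-basis (c_i = row i of M dotted with v = (5, 2, -2)):
  c_1 = (-1)·(5) + (4)·(2) + (1)·(-2) = 1
  c_2 = (1)·(5) + (0)·(2) + (2)·(-2) = 1
  c_3 = (0)·(5) + (-1)·(2) + (-1)·(-2) = 0
Base-2 expansion of each c_i:
  c_1 = 1 = 1·2^0
  c_2 = 1 = 1·2^0
  c_3 = 0
λ_0 = (1, 1, 0)

((1, 1, 0),)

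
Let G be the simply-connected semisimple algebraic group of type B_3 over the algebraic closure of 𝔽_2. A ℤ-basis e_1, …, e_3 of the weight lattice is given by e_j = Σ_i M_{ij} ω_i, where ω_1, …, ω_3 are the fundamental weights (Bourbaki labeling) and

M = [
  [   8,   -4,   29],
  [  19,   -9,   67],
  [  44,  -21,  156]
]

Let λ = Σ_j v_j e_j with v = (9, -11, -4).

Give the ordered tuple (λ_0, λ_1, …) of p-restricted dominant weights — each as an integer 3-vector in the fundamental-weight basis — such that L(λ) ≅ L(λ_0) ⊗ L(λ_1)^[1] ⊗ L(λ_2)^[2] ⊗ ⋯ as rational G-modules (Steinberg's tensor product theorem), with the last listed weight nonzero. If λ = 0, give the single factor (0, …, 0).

((0, 0, 1), (0, 1, 1))

Converting to the ω-basis (c_i = row i of M dotted with v = (9, -11, -4)):
  c_1 = (8)·(9) + (-4)·(-11) + (29)·(-4) = 0
  c_2 = (19)·(9) + (-9)·(-11) + (67)·(-4) = 2
  c_3 = (44)·(9) + (-21)·(-11) + (156)·(-4) = 3
Base-2 expansion of each c_i:
  c_1 = 0
  c_2 = 2 = 0·2^0 + 1·2^1
  c_3 = 3 = 1·2^0 + 1·2^1
p-restricted factor λ_0 = (0, 0, 1)
p-restricted factor λ_1 = (0, 1, 1)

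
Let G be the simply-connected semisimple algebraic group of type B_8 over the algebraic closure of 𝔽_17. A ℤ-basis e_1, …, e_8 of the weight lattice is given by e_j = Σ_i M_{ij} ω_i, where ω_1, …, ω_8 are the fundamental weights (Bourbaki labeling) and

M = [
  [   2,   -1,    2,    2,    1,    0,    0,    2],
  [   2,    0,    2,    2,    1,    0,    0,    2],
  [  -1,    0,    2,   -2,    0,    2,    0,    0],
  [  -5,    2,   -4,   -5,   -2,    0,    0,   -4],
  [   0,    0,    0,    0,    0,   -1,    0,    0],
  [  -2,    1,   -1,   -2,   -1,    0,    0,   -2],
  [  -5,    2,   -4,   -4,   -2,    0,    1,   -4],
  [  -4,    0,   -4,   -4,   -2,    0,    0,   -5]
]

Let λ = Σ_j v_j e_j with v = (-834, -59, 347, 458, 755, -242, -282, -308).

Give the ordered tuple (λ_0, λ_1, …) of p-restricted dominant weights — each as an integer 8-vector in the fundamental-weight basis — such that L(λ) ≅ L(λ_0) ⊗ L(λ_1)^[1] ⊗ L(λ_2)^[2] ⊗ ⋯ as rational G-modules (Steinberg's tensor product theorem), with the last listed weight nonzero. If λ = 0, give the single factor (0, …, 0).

((4, 13, 9, 11, 4, 3, 0, 10), (8, 4, 7, 5, 14, 12, 16, 8))

In the fundamental-weight basis, λ has coordinates c = M·v (v = (-834, -59, 347, 458, 755, -242, -282, -308)):
  c_1 = (2)·(-834) + (-1)·(-59) + 2·347 + 2·458 + 1·755 + (0)·(-242) + (0)·(-282) + (2)·(-308) = 140
  c_2 = (2)·(-834) + (0)·(-59) + 2·347 + 2·458 + 1·755 + (0)·(-242) + (0)·(-282) + (2)·(-308) = 81
  c_3 = (-1)·(-834) + (0)·(-59) + 2·347 + (-2)·(458) + 0·755 + (2)·(-242) + (0)·(-282) + (0)·(-308) = 128
  c_4 = (-5)·(-834) + (2)·(-59) + (-4)·(347) + (-5)·(458) + (-2)·(755) + (0)·(-242) + (0)·(-282) + (-4)·(-308) = 96
  c_5 = (0)·(-834) + (0)·(-59) + 0·347 + 0·458 + 0·755 + (-1)·(-242) + (0)·(-282) + (0)·(-308) = 242
  c_6 = (-2)·(-834) + (1)·(-59) + (-1)·(347) + (-2)·(458) + (-1)·(755) + (0)·(-242) + (0)·(-282) + (-2)·(-308) = 207
  c_7 = (-5)·(-834) + (2)·(-59) + (-4)·(347) + (-4)·(458) + (-2)·(755) + (0)·(-242) + (1)·(-282) + (-4)·(-308) = 272
  c_8 = (-4)·(-834) + (0)·(-59) + (-4)·(347) + (-4)·(458) + (-2)·(755) + (0)·(-242) + (0)·(-282) + (-5)·(-308) = 146
Expand coordinatewise in base 17:
  c_1 = 140 = 4·17^0 + 8·17^1
  c_2 = 81 = 13·17^0 + 4·17^1
  c_3 = 128 = 9·17^0 + 7·17^1
  c_4 = 96 = 11·17^0 + 5·17^1
  c_5 = 242 = 4·17^0 + 14·17^1
  c_6 = 207 = 3·17^0 + 12·17^1
  c_7 = 272 = 0·17^0 + 16·17^1
  c_8 = 146 = 10·17^0 + 8·17^1
p-restricted factor λ_0 = (4, 13, 9, 11, 4, 3, 0, 10)
p-restricted factor λ_1 = (8, 4, 7, 5, 14, 12, 16, 8)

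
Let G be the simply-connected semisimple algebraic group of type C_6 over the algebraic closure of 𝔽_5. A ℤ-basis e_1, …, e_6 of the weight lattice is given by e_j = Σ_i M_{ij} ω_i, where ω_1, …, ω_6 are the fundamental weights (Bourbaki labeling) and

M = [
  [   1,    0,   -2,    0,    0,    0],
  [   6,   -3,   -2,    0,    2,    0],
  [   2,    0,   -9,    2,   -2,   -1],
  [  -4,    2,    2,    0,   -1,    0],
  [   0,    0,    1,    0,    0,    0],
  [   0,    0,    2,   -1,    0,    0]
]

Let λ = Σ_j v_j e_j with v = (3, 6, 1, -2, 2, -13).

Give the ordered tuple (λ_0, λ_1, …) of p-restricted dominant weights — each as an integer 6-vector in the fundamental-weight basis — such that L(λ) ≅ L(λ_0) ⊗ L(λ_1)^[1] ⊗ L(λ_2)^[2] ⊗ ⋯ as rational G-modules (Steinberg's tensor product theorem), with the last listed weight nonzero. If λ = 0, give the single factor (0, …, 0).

Change of basis e → ω: c = M·v where v = (3, 6, 1, -2, 2, -13):
  c_1 = (1)·(3) + (0)·(6) + (-2)·(1) + (0)·(-2) + (0)·(2) + (0)·(-13) = 1
  c_2 = (6)·(3) + (-3)·(6) + (-2)·(1) + (0)·(-2) + (2)·(2) + (0)·(-13) = 2
  c_3 = (2)·(3) + (0)·(6) + (-9)·(1) + (2)·(-2) + (-2)·(2) + (-1)·(-13) = 2
  c_4 = (-4)·(3) + (2)·(6) + (2)·(1) + (0)·(-2) + (-1)·(2) + (0)·(-13) = 0
  c_5 = (0)·(3) + (0)·(6) + (1)·(1) + (0)·(-2) + (0)·(2) + (0)·(-13) = 1
  c_6 = (0)·(3) + (0)·(6) + (2)·(1) + (-1)·(-2) + (0)·(2) + (0)·(-13) = 4
Expand coordinatewise in base 5:
  c_1 = 1 = 1·5^0
  c_2 = 2 = 2·5^0
  c_3 = 2 = 2·5^0
  c_4 = 0
  c_5 = 1 = 1·5^0
  c_6 = 4 = 4·5^0
λ_0 = (1, 2, 2, 0, 1, 4)

((1, 2, 2, 0, 1, 4),)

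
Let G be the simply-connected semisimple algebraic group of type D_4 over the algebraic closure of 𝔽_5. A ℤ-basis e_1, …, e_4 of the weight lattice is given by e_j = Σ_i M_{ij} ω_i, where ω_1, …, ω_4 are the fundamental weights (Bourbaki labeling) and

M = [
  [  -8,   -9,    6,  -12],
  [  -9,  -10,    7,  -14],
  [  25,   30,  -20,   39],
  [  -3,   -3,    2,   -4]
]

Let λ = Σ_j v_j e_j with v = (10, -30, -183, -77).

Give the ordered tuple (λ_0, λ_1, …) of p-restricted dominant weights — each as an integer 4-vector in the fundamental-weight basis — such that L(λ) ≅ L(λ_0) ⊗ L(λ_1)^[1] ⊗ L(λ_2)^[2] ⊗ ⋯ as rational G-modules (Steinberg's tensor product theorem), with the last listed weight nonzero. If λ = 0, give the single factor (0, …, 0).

Converting to the ω-basis (c_i = row i of M dotted with v = (10, -30, -183, -77)):
  c_1 = (-8)·(10) + (-9)·(-30) + (6)·(-183) + (-12)·(-77) = 16
  c_2 = (-9)·(10) + (-10)·(-30) + (7)·(-183) + (-14)·(-77) = 7
  c_3 = 25·10 + (30)·(-30) + (-20)·(-183) + (39)·(-77) = 7
  c_4 = (-3)·(10) + (-3)·(-30) + (2)·(-183) + (-4)·(-77) = 2
Expand coordinatewise in base 5:
  c_1 = 16 = 1·5^0 + 3·5^1
  c_2 = 7 = 2·5^0 + 1·5^1
  c_3 = 7 = 2·5^0 + 1·5^1
  c_4 = 2 = 2·5^0
Factor λ_0 = (1, 2, 2, 2)
Factor λ_1 = (3, 1, 1, 0)

((1, 2, 2, 2), (3, 1, 1, 0))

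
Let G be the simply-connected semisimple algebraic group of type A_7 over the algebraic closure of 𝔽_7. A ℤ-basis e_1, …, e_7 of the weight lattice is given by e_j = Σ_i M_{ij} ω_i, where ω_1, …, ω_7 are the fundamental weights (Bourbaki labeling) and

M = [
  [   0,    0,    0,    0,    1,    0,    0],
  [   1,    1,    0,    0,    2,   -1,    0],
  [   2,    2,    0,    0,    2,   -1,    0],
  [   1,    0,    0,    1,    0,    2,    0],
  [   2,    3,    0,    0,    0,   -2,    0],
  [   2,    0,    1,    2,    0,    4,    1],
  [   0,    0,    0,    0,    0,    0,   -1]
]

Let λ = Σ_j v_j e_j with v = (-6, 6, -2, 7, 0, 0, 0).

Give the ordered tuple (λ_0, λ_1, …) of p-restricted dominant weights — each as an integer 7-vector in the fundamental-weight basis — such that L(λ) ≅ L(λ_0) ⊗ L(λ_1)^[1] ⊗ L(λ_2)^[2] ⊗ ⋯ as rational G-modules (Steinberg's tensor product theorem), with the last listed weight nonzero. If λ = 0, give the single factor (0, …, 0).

((0, 0, 0, 1, 6, 0, 0),)

In the fundamental-weight basis, λ has coordinates c = M·v (v = (-6, 6, -2, 7, 0, 0, 0)):
  c_1 = (0)·(-6) + 0·6 + (0)·(-2) + 0·7 + 1·0 + 0·0 + 0·0 = 0
  c_2 = (1)·(-6) + 1·6 + (0)·(-2) + 0·7 + 2·0 + (-1)·(0) + 0·0 = 0
  c_3 = (2)·(-6) + 2·6 + (0)·(-2) + 0·7 + 2·0 + (-1)·(0) + 0·0 = 0
  c_4 = (1)·(-6) + 0·6 + (0)·(-2) + 1·7 + 0·0 + 2·0 + 0·0 = 1
  c_5 = (2)·(-6) + 3·6 + (0)·(-2) + 0·7 + 0·0 + (-2)·(0) + 0·0 = 6
  c_6 = (2)·(-6) + 0·6 + (1)·(-2) + 2·7 + 0·0 + 4·0 + 1·0 = 0
  c_7 = (0)·(-6) + 0·6 + (0)·(-2) + 0·7 + 0·0 + 0·0 + (-1)·(0) = 0
Writing each c_i in base p = 7:
  c_1 = 0
  c_2 = 0
  c_3 = 0
  c_4 = 1 = 1·7^0
  c_5 = 6 = 6·7^0
  c_6 = 0
  c_7 = 0
Factor λ_0 = (0, 0, 0, 1, 6, 0, 0)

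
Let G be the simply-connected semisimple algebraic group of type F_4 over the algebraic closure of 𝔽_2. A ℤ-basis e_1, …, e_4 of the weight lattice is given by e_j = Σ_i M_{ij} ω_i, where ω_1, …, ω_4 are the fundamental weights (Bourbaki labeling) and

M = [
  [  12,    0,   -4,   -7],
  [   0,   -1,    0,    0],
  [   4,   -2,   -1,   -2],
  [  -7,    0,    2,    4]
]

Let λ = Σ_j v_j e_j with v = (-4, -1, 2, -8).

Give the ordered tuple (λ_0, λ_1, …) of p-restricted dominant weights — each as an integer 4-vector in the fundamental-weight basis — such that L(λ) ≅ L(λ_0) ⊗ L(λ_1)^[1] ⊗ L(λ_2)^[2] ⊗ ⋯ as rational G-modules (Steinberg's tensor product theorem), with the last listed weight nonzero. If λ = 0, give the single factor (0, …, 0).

((0, 1, 0, 0),)

Change of basis e → ω: c = M·v where v = (-4, -1, 2, -8):
  c_1 = 12*-4 + 0*-1 + -4*2 + -7*-8 = 0
  c_2 = 0*-4 + -1*-1 + 0*2 + 0*-8 = 1
  c_3 = 4*-4 + -2*-1 + -1*2 + -2*-8 = 0
  c_4 = -7*-4 + 0*-1 + 2*2 + 4*-8 = 0
Expand coordinatewise in base 2:
  c_1 = 0
  c_2 = 1 = 1·2^0
  c_3 = 0
  c_4 = 0
p-restricted factor λ_0 = (0, 1, 0, 0)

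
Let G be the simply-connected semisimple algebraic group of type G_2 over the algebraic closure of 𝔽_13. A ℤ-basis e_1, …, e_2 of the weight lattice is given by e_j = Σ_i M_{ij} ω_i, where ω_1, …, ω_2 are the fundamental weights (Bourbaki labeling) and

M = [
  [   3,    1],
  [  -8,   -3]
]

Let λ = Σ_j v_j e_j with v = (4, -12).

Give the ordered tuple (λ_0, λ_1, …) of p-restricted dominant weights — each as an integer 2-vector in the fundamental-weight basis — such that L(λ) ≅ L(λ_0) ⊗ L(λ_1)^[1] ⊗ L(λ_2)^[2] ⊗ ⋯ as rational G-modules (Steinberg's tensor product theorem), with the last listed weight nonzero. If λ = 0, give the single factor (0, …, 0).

Compute c_i = Σ_j M_{ij} v_j with v = (4, -12):
  c_1 = 3·4 + (1)·(-12) = 0
  c_2 = (-8)·(4) + (-3)·(-12) = 4
Base-13 expansion of each c_i:
  c_1 = 0
  c_2 = 4 = 4·13^0
λ_0 = (0, 4)

((0, 4),)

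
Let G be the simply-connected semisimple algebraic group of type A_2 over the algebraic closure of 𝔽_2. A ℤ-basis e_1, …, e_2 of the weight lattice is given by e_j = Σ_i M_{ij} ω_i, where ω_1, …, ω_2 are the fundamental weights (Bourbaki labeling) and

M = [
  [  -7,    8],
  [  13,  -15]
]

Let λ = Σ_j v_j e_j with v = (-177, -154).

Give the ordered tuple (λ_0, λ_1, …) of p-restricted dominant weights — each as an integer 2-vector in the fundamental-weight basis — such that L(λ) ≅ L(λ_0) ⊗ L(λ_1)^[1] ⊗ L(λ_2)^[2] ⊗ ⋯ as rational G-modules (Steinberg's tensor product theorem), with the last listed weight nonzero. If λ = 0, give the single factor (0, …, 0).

((1, 1), (1, 0), (1, 0), (0, 1))

ω-coordinates c = M·v, v = (-177, -154):
  c_1 = (-7)·(-177) + (8)·(-154) = 7
  c_2 = (13)·(-177) + (-15)·(-154) = 9
Writing each c_i in base p = 2:
  c_1 = 7 = 1·2^0 + 1·2^1 + 1·2^2
  c_2 = 9 = 1·2^0 + 0·2^1 + 0·2^2 + 1·2^3
λ_0 = (1, 1)
λ_1 = (1, 0)
λ_2 = (1, 0)
λ_3 = (0, 1)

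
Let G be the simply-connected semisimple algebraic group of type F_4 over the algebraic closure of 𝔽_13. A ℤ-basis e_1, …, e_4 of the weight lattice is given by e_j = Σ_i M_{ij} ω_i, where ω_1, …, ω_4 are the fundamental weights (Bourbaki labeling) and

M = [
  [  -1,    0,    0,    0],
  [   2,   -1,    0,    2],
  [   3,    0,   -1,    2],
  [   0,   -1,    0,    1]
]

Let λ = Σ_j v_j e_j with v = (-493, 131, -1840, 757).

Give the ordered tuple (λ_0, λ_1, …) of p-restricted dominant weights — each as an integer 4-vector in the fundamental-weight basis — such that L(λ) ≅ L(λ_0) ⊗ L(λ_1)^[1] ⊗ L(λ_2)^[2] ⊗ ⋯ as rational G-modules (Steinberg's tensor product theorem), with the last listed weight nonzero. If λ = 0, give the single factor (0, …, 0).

((12, 7, 3, 2), (11, 4, 1, 9), (2, 2, 11, 3))

Compute c_i = Σ_j M_{ij} v_j with v = (-493, 131, -1840, 757):
  c_1 = (-1)·(-493) + (0)·(131) + (0)·(-1840) + (0)·(757) = 493
  c_2 = (2)·(-493) + (-1)·(131) + (0)·(-1840) + (2)·(757) = 397
  c_3 = (3)·(-493) + (0)·(131) + (-1)·(-1840) + (2)·(757) = 1875
  c_4 = (0)·(-493) + (-1)·(131) + (0)·(-1840) + (1)·(757) = 626
Base-13 expansion of each c_i:
  c_1 = 493 = 12·13^0 + 11·13^1 + 2·13^2
  c_2 = 397 = 7·13^0 + 4·13^1 + 2·13^2
  c_3 = 1875 = 3·13^0 + 1·13^1 + 11·13^2
  c_4 = 626 = 2·13^0 + 9·13^1 + 3·13^2
Factor λ_0 = (12, 7, 3, 2)
Factor λ_1 = (11, 4, 1, 9)
Factor λ_2 = (2, 2, 11, 3)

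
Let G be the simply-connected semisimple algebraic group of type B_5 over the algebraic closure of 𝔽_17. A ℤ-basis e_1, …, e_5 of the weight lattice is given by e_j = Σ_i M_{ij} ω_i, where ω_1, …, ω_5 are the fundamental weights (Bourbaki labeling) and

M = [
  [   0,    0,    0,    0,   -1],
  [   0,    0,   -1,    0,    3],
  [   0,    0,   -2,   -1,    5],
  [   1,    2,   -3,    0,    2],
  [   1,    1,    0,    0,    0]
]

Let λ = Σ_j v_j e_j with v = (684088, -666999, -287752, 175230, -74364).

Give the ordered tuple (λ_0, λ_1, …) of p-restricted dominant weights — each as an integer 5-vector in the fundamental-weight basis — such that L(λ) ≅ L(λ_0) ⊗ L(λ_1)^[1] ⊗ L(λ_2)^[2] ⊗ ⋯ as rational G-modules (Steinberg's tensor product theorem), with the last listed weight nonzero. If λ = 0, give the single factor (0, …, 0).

Change of basis e → ω: c = M·v where v = (684088, -666999, -287752, 175230, -74364):
  c_1 = (0)·(684088) + (0)·(-666999) + (0)·(-287752) + (0)·(175230) + (-1)·(-74364) = 74364
  c_2 = (0)·(684088) + (0)·(-666999) + (-1)·(-287752) + (0)·(175230) + (3)·(-74364) = 64660
  c_3 = (0)·(684088) + (0)·(-666999) + (-2)·(-287752) + (-1)·(175230) + (5)·(-74364) = 28454
  c_4 = (1)·(684088) + (2)·(-666999) + (-3)·(-287752) + (0)·(175230) + (2)·(-74364) = 64618
  c_5 = (1)·(684088) + (1)·(-666999) + (0)·(-287752) + (0)·(175230) + (0)·(-74364) = 17089
Expand coordinatewise in base 17:
  c_1 = 74364 = 6·17^0 + 5·17^1 + 2·17^2 + 15·17^3
  c_2 = 64660 = 9·17^0 + 12·17^1 + 2·17^2 + 13·17^3
  c_3 = 28454 = 13·17^0 + 7·17^1 + 13·17^2 + 5·17^3
  c_4 = 64618 = 1·17^0 + 10·17^1 + 2·17^2 + 13·17^3
  c_5 = 17089 = 4·17^0 + 2·17^1 + 8·17^2 + 3·17^3
λ_0 = (6, 9, 13, 1, 4)
λ_1 = (5, 12, 7, 10, 2)
λ_2 = (2, 2, 13, 2, 8)
λ_3 = (15, 13, 5, 13, 3)

((6, 9, 13, 1, 4), (5, 12, 7, 10, 2), (2, 2, 13, 2, 8), (15, 13, 5, 13, 3))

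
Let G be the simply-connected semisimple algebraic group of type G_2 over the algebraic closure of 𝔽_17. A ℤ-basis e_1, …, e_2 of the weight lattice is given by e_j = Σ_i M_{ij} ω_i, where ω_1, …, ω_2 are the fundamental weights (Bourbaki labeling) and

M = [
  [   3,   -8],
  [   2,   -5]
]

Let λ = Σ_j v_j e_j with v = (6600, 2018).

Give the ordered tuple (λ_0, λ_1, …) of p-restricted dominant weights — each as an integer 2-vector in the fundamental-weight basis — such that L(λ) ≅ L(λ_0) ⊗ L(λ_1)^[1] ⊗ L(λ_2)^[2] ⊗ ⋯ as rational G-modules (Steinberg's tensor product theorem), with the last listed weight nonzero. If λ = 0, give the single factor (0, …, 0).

Converting to the ω-basis (c_i = row i of M dotted with v = (6600, 2018)):
  c_1 = (3)·(6600) + (-8)·(2018) = 3656
  c_2 = (2)·(6600) + (-5)·(2018) = 3110
Writing each c_i in base p = 17:
  c_1 = 3656 = 1·17^0 + 11·17^1 + 12·17^2
  c_2 = 3110 = 16·17^0 + 12·17^1 + 10·17^2
Factor λ_0 = (1, 16)
Factor λ_1 = (11, 12)
Factor λ_2 = (12, 10)

((1, 16), (11, 12), (12, 10))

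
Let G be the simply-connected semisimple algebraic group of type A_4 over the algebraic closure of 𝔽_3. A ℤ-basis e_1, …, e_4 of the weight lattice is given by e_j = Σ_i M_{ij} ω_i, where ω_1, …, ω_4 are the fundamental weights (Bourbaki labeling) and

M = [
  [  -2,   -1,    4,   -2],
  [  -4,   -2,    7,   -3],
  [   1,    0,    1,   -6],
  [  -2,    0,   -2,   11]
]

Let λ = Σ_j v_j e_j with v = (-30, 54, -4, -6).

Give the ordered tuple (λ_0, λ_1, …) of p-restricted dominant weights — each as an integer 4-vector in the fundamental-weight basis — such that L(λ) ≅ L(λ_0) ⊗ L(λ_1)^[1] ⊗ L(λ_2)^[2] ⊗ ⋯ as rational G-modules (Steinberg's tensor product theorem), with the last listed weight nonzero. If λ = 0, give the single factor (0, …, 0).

((2, 2, 2, 2),)

In the fundamental-weight basis, λ has coordinates c = M·v (v = (-30, 54, -4, -6)):
  c_1 = (-2)·(-30) + (-1)·(54) + (4)·(-4) + (-2)·(-6) = 2
  c_2 = (-4)·(-30) + (-2)·(54) + (7)·(-4) + (-3)·(-6) = 2
  c_3 = (1)·(-30) + 0·54 + (1)·(-4) + (-6)·(-6) = 2
  c_4 = (-2)·(-30) + 0·54 + (-2)·(-4) + (11)·(-6) = 2
p = 3; digits c_i = Σ_j d_{ij}·3^j, 0 ≤ d_{ij} < 3:
  c_1 = 2 = 2·3^0
  c_2 = 2 = 2·3^0
  c_3 = 2 = 2·3^0
  c_4 = 2 = 2·3^0
p-restricted factor λ_0 = (2, 2, 2, 2)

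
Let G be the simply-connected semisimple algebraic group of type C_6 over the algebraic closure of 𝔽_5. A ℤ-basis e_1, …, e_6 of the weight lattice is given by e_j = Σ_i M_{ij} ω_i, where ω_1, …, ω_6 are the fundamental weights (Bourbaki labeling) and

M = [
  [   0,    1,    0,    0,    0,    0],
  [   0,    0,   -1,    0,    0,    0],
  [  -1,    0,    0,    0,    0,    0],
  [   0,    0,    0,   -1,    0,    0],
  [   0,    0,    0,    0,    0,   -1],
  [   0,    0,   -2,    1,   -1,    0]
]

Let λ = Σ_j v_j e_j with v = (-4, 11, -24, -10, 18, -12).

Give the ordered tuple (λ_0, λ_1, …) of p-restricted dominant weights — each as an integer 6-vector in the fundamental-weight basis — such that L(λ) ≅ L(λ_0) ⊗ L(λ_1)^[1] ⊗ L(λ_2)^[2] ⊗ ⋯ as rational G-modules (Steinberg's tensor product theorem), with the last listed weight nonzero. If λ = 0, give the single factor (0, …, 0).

((1, 4, 4, 0, 2, 0), (2, 4, 0, 2, 2, 4))

ω-coordinates c = M·v, v = (-4, 11, -24, -10, 18, -12):
  c_1 = 0*-4 + 1*11 + 0*-24 + 0*-10 + 0*18 + 0*-12 = 11
  c_2 = 0*-4 + 0*11 + -1*-24 + 0*-10 + 0*18 + 0*-12 = 24
  c_3 = -1*-4 + 0*11 + 0*-24 + 0*-10 + 0*18 + 0*-12 = 4
  c_4 = 0*-4 + 0*11 + 0*-24 + -1*-10 + 0*18 + 0*-12 = 10
  c_5 = 0*-4 + 0*11 + 0*-24 + 0*-10 + 0*18 + -1*-12 = 12
  c_6 = 0*-4 + 0*11 + -2*-24 + 1*-10 + -1*18 + 0*-12 = 20
p = 5; digits c_i = Σ_j d_{ij}·5^j, 0 ≤ d_{ij} < 5:
  c_1 = 11 = 1·5^0 + 2·5^1
  c_2 = 24 = 4·5^0 + 4·5^1
  c_3 = 4 = 4·5^0
  c_4 = 10 = 0·5^0 + 2·5^1
  c_5 = 12 = 2·5^0 + 2·5^1
  c_6 = 20 = 0·5^0 + 4·5^1
Factor λ_0 = (1, 4, 4, 0, 2, 0)
Factor λ_1 = (2, 4, 0, 2, 2, 4)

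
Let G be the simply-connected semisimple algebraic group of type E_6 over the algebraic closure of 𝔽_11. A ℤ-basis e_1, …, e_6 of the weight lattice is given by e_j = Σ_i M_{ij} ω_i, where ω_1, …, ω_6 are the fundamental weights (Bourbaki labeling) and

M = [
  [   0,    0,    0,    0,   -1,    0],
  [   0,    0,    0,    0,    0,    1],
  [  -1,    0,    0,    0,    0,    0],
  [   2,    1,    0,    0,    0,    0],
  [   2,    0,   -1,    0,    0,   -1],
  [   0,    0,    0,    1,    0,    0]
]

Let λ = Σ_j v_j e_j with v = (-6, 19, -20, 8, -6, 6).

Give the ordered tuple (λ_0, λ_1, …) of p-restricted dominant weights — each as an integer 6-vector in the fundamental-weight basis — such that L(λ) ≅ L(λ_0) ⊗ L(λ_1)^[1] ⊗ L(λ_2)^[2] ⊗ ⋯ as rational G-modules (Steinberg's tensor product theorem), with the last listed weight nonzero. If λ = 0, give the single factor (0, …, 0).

((6, 6, 6, 7, 2, 8),)

ω-coordinates c = M·v, v = (-6, 19, -20, 8, -6, 6):
  c_1 = 0*-6 + 0*19 + 0*-20 + 0*8 + -1*-6 + 0*6 = 6
  c_2 = 0*-6 + 0*19 + 0*-20 + 0*8 + 0*-6 + 1*6 = 6
  c_3 = -1*-6 + 0*19 + 0*-20 + 0*8 + 0*-6 + 0*6 = 6
  c_4 = 2*-6 + 1*19 + 0*-20 + 0*8 + 0*-6 + 0*6 = 7
  c_5 = 2*-6 + 0*19 + -1*-20 + 0*8 + 0*-6 + -1*6 = 2
  c_6 = 0*-6 + 0*19 + 0*-20 + 1*8 + 0*-6 + 0*6 = 8
Expand coordinatewise in base 11:
  c_1 = 6 = 6·11^0
  c_2 = 6 = 6·11^0
  c_3 = 6 = 6·11^0
  c_4 = 7 = 7·11^0
  c_5 = 2 = 2·11^0
  c_6 = 8 = 8·11^0
p-restricted factor λ_0 = (6, 6, 6, 7, 2, 8)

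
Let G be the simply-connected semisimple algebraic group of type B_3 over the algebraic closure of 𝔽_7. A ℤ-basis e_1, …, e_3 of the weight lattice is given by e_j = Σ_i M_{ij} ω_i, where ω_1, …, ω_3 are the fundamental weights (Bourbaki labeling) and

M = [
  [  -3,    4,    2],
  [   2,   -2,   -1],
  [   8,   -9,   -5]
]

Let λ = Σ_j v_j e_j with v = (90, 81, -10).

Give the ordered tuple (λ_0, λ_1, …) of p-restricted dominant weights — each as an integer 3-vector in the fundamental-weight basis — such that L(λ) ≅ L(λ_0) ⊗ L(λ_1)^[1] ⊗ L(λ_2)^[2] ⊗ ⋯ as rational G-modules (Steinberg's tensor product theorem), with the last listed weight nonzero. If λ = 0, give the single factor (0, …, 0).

((6, 0, 6), (4, 4, 5))

Change of basis e → ω: c = M·v where v = (90, 81, -10):
  c_1 = (-3)·(90) + 4·81 + (2)·(-10) = 34
  c_2 = 2·90 + (-2)·(81) + (-1)·(-10) = 28
  c_3 = 8·90 + (-9)·(81) + (-5)·(-10) = 41
Writing each c_i in base p = 7:
  c_1 = 34 = 6·7^0 + 4·7^1
  c_2 = 28 = 0·7^0 + 4·7^1
  c_3 = 41 = 6·7^0 + 5·7^1
Factor λ_0 = (6, 0, 6)
Factor λ_1 = (4, 4, 5)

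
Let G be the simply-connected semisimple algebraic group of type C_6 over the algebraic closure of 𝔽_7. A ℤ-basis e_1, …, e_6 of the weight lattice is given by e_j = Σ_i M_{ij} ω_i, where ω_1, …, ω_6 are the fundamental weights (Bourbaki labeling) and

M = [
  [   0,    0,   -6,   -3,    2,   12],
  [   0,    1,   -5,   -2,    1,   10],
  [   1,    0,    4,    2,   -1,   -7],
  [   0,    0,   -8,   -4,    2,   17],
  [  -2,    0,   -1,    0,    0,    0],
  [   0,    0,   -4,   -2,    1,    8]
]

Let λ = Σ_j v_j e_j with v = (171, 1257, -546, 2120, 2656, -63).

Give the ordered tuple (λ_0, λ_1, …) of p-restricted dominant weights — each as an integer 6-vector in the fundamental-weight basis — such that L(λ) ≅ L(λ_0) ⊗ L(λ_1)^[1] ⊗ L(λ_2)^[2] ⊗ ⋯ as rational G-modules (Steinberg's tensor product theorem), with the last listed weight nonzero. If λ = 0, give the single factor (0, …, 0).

((2, 2, 5, 3, 1, 5), (0, 1, 1, 4, 1, 6), (2, 1, 0, 2, 4, 1), (4, 5, 0, 0, 0, 0))

In the fundamental-weight basis, λ has coordinates c = M·v (v = (171, 1257, -546, 2120, 2656, -63)):
  c_1 = 0·171 + 0·1257 + (-6)·(-546) + (-3)·(2120) + 2·2656 + (12)·(-63) = 1472
  c_2 = 0·171 + 1·1257 + (-5)·(-546) + (-2)·(2120) + 1·2656 + (10)·(-63) = 1773
  c_3 = 1·171 + 0·1257 + (4)·(-546) + 2·2120 + (-1)·(2656) + (-7)·(-63) = 12
  c_4 = 0·171 + 0·1257 + (-8)·(-546) + (-4)·(2120) + 2·2656 + (17)·(-63) = 129
  c_5 = (-2)·(171) + 0·1257 + (-1)·(-546) + 0·2120 + 0·2656 + (0)·(-63) = 204
  c_6 = 0·171 + 0·1257 + (-4)·(-546) + (-2)·(2120) + 1·2656 + (8)·(-63) = 96
p = 7; digits c_i = Σ_j d_{ij}·7^j, 0 ≤ d_{ij} < 7:
  c_1 = 1472 = 2·7^0 + 0·7^1 + 2·7^2 + 4·7^3
  c_2 = 1773 = 2·7^0 + 1·7^1 + 1·7^2 + 5·7^3
  c_3 = 12 = 5·7^0 + 1·7^1
  c_4 = 129 = 3·7^0 + 4·7^1 + 2·7^2
  c_5 = 204 = 1·7^0 + 1·7^1 + 4·7^2
  c_6 = 96 = 5·7^0 + 6·7^1 + 1·7^2
Factor λ_0 = (2, 2, 5, 3, 1, 5)
Factor λ_1 = (0, 1, 1, 4, 1, 6)
Factor λ_2 = (2, 1, 0, 2, 4, 1)
Factor λ_3 = (4, 5, 0, 0, 0, 0)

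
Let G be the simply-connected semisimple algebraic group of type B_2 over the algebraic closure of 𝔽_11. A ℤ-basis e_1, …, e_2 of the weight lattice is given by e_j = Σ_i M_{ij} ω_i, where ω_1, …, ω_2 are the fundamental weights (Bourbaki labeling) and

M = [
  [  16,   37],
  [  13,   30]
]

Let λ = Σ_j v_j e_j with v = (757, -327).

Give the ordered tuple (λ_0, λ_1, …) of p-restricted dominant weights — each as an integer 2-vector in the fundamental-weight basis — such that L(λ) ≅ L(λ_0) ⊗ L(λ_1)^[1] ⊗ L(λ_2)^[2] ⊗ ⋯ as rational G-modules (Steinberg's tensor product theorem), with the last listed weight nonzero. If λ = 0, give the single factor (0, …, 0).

ω-coordinates c = M·v, v = (757, -327):
  c_1 = 16·757 + (37)·(-327) = 13
  c_2 = 13·757 + (30)·(-327) = 31
p = 11; digits c_i = Σ_j d_{ij}·11^j, 0 ≤ d_{ij} < 11:
  c_1 = 13 = 2·11^0 + 1·11^1
  c_2 = 31 = 9·11^0 + 2·11^1
Factor λ_0 = (2, 9)
Factor λ_1 = (1, 2)

((2, 9), (1, 2))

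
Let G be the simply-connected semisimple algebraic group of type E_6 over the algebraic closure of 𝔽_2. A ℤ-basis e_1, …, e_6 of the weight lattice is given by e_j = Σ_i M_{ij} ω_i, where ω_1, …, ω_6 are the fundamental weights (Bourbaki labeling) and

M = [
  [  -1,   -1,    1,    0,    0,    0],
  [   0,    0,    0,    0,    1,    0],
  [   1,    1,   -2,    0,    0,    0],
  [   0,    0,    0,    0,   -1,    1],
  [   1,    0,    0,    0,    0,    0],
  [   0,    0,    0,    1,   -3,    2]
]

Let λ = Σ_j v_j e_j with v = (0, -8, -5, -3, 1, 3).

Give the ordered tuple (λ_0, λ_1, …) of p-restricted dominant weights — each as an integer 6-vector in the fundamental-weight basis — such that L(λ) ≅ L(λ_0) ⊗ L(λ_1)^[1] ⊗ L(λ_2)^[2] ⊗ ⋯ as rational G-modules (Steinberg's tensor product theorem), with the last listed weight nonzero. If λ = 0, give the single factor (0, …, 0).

In the fundamental-weight basis, λ has coordinates c = M·v (v = (0, -8, -5, -3, 1, 3)):
  c_1 = -1*0 + -1*-8 + 1*-5 + 0*-3 + 0*1 + 0*3 = 3
  c_2 = 0*0 + 0*-8 + 0*-5 + 0*-3 + 1*1 + 0*3 = 1
  c_3 = 1*0 + 1*-8 + -2*-5 + 0*-3 + 0*1 + 0*3 = 2
  c_4 = 0*0 + 0*-8 + 0*-5 + 0*-3 + -1*1 + 1*3 = 2
  c_5 = 1*0 + 0*-8 + 0*-5 + 0*-3 + 0*1 + 0*3 = 0
  c_6 = 0*0 + 0*-8 + 0*-5 + 1*-3 + -3*1 + 2*3 = 0
p = 2; digits c_i = Σ_j d_{ij}·2^j, 0 ≤ d_{ij} < 2:
  c_1 = 3 = 1·2^0 + 1·2^1
  c_2 = 1 = 1·2^0
  c_3 = 2 = 0·2^0 + 1·2^1
  c_4 = 2 = 0·2^0 + 1·2^1
  c_5 = 0
  c_6 = 0
p-restricted factor λ_0 = (1, 1, 0, 0, 0, 0)
p-restricted factor λ_1 = (1, 0, 1, 1, 0, 0)

((1, 1, 0, 0, 0, 0), (1, 0, 1, 1, 0, 0))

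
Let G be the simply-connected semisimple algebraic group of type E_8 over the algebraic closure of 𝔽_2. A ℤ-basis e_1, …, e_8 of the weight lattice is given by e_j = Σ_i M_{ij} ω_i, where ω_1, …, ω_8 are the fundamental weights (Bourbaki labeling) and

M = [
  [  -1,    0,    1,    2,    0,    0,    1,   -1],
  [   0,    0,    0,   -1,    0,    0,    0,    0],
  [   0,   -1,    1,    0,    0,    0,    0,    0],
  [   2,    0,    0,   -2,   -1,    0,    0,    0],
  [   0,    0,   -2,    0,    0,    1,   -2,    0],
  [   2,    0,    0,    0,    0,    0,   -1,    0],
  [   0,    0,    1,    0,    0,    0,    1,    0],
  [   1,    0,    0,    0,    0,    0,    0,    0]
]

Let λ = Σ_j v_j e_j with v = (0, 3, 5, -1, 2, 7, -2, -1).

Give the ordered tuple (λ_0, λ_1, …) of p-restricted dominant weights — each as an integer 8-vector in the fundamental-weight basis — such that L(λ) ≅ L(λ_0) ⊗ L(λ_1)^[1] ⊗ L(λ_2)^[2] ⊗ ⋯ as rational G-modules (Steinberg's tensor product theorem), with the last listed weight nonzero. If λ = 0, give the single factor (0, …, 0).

ω-coordinates c = M·v, v = (0, 3, 5, -1, 2, 7, -2, -1):
  c_1 = -1*0 + 0*3 + 1*5 + 2*-1 + 0*2 + 0*7 + 1*-2 + -1*-1 = 2
  c_2 = 0*0 + 0*3 + 0*5 + -1*-1 + 0*2 + 0*7 + 0*-2 + 0*-1 = 1
  c_3 = 0*0 + -1*3 + 1*5 + 0*-1 + 0*2 + 0*7 + 0*-2 + 0*-1 = 2
  c_4 = 2*0 + 0*3 + 0*5 + -2*-1 + -1*2 + 0*7 + 0*-2 + 0*-1 = 0
  c_5 = 0*0 + 0*3 + -2*5 + 0*-1 + 0*2 + 1*7 + -2*-2 + 0*-1 = 1
  c_6 = 2*0 + 0*3 + 0*5 + 0*-1 + 0*2 + 0*7 + -1*-2 + 0*-1 = 2
  c_7 = 0*0 + 0*3 + 1*5 + 0*-1 + 0*2 + 0*7 + 1*-2 + 0*-1 = 3
  c_8 = 1*0 + 0*3 + 0*5 + 0*-1 + 0*2 + 0*7 + 0*-2 + 0*-1 = 0
p = 2; digits c_i = Σ_j d_{ij}·2^j, 0 ≤ d_{ij} < 2:
  c_1 = 2 = 0·2^0 + 1·2^1
  c_2 = 1 = 1·2^0
  c_3 = 2 = 0·2^0 + 1·2^1
  c_4 = 0
  c_5 = 1 = 1·2^0
  c_6 = 2 = 0·2^0 + 1·2^1
  c_7 = 3 = 1·2^0 + 1·2^1
  c_8 = 0
Factor λ_0 = (0, 1, 0, 0, 1, 0, 1, 0)
Factor λ_1 = (1, 0, 1, 0, 0, 1, 1, 0)

((0, 1, 0, 0, 1, 0, 1, 0), (1, 0, 1, 0, 0, 1, 1, 0))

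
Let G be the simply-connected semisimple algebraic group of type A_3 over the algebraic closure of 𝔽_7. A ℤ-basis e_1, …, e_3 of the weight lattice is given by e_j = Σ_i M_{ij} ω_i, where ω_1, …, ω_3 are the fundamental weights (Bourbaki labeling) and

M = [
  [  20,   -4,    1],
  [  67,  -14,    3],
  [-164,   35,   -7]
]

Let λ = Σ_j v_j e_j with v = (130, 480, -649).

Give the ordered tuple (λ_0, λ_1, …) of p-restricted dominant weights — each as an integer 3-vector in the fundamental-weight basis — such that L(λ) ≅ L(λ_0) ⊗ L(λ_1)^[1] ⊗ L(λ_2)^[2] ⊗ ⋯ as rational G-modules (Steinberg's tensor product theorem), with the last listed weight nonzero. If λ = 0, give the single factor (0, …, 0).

Compute c_i = Σ_j M_{ij} v_j with v = (130, 480, -649):
  c_1 = (20)·(130) + (-4)·(480) + (1)·(-649) = 31
  c_2 = (67)·(130) + (-14)·(480) + (3)·(-649) = 43
  c_3 = (-164)·(130) + (35)·(480) + (-7)·(-649) = 23
Expand coordinatewise in base 7:
  c_1 = 31 = 3·7^0 + 4·7^1
  c_2 = 43 = 1·7^0 + 6·7^1
  c_3 = 23 = 2·7^0 + 3·7^1
λ_0 = (3, 1, 2)
λ_1 = (4, 6, 3)

((3, 1, 2), (4, 6, 3))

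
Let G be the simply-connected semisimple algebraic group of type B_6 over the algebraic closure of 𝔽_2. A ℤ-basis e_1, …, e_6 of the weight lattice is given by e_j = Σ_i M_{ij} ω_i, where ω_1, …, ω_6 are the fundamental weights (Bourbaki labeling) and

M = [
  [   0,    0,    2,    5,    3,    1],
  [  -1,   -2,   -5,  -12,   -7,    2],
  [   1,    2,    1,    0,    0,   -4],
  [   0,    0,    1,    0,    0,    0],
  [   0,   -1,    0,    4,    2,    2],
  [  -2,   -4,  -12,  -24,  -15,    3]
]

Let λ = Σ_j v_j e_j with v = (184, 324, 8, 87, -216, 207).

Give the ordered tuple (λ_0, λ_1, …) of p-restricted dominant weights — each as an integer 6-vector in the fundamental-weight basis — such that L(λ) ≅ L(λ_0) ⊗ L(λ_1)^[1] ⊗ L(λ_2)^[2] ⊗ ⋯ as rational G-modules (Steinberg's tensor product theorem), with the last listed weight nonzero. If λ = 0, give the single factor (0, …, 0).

Compute c_i = Σ_j M_{ij} v_j with v = (184, 324, 8, 87, -216, 207):
  c_1 = (0)·(184) + (0)·(324) + (2)·(8) + (5)·(87) + (3)·(-216) + (1)·(207) = 10
  c_2 = (-1)·(184) + (-2)·(324) + (-5)·(8) + (-12)·(87) + (-7)·(-216) + (2)·(207) = 10
  c_3 = (1)·(184) + (2)·(324) + (1)·(8) + (0)·(87) + (0)·(-216) + (-4)·(207) = 12
  c_4 = (0)·(184) + (0)·(324) + (1)·(8) + (0)·(87) + (0)·(-216) + (0)·(207) = 8
  c_5 = (0)·(184) + (-1)·(324) + (0)·(8) + (4)·(87) + (2)·(-216) + (2)·(207) = 6
  c_6 = (-2)·(184) + (-4)·(324) + (-12)·(8) + (-24)·(87) + (-15)·(-216) + (3)·(207) = 13
Writing each c_i in base p = 2:
  c_1 = 10 = 0·2^0 + 1·2^1 + 0·2^2 + 1·2^3
  c_2 = 10 = 0·2^0 + 1·2^1 + 0·2^2 + 1·2^3
  c_3 = 12 = 0·2^0 + 0·2^1 + 1·2^2 + 1·2^3
  c_4 = 8 = 0·2^0 + 0·2^1 + 0·2^2 + 1·2^3
  c_5 = 6 = 0·2^0 + 1·2^1 + 1·2^2
  c_6 = 13 = 1·2^0 + 0·2^1 + 1·2^2 + 1·2^3
Factor λ_0 = (0, 0, 0, 0, 0, 1)
Factor λ_1 = (1, 1, 0, 0, 1, 0)
Factor λ_2 = (0, 0, 1, 0, 1, 1)
Factor λ_3 = (1, 1, 1, 1, 0, 1)

((0, 0, 0, 0, 0, 1), (1, 1, 0, 0, 1, 0), (0, 0, 1, 0, 1, 1), (1, 1, 1, 1, 0, 1))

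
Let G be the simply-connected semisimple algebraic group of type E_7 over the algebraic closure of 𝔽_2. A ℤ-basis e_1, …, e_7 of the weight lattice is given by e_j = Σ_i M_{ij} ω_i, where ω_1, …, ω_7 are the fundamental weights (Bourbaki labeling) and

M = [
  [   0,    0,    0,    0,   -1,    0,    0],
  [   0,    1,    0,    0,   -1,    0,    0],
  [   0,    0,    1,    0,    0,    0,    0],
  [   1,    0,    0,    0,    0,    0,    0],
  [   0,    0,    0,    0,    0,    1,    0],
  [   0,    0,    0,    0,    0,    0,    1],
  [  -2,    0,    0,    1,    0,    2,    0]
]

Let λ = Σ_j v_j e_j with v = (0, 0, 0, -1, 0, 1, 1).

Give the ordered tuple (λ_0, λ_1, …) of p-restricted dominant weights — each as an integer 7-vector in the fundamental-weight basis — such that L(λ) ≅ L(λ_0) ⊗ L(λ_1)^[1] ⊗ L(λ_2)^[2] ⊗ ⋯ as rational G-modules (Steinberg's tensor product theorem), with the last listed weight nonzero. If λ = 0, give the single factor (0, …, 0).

ω-coordinates c = M·v, v = (0, 0, 0, -1, 0, 1, 1):
  c_1 = (0)·(0) + (0)·(0) + (0)·(0) + (0)·(-1) + (-1)·(0) + (0)·(1) + (0)·(1) = 0
  c_2 = (0)·(0) + (1)·(0) + (0)·(0) + (0)·(-1) + (-1)·(0) + (0)·(1) + (0)·(1) = 0
  c_3 = (0)·(0) + (0)·(0) + (1)·(0) + (0)·(-1) + (0)·(0) + (0)·(1) + (0)·(1) = 0
  c_4 = (1)·(0) + (0)·(0) + (0)·(0) + (0)·(-1) + (0)·(0) + (0)·(1) + (0)·(1) = 0
  c_5 = (0)·(0) + (0)·(0) + (0)·(0) + (0)·(-1) + (0)·(0) + (1)·(1) + (0)·(1) = 1
  c_6 = (0)·(0) + (0)·(0) + (0)·(0) + (0)·(-1) + (0)·(0) + (0)·(1) + (1)·(1) = 1
  c_7 = (-2)·(0) + (0)·(0) + (0)·(0) + (1)·(-1) + (0)·(0) + (2)·(1) + (0)·(1) = 1
Writing each c_i in base p = 2:
  c_1 = 0
  c_2 = 0
  c_3 = 0
  c_4 = 0
  c_5 = 1 = 1·2^0
  c_6 = 1 = 1·2^0
  c_7 = 1 = 1·2^0
p-restricted factor λ_0 = (0, 0, 0, 0, 1, 1, 1)

((0, 0, 0, 0, 1, 1, 1),)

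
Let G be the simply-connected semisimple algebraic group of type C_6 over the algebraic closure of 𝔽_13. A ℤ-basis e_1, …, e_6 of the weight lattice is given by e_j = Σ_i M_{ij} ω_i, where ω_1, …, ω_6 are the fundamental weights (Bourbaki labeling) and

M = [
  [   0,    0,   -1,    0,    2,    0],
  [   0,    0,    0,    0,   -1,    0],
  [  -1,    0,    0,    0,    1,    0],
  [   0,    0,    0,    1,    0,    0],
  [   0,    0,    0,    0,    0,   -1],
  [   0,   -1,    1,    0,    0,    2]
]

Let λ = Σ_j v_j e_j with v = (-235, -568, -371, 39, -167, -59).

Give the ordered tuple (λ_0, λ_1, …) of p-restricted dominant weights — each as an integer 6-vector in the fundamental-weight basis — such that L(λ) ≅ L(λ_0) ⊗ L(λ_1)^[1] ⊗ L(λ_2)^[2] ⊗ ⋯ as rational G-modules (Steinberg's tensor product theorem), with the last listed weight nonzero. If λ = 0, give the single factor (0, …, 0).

Compute c_i = Σ_j M_{ij} v_j with v = (-235, -568, -371, 39, -167, -59):
  c_1 = (0)·(-235) + (0)·(-568) + (-1)·(-371) + (0)·(39) + (2)·(-167) + (0)·(-59) = 37
  c_2 = (0)·(-235) + (0)·(-568) + (0)·(-371) + (0)·(39) + (-1)·(-167) + (0)·(-59) = 167
  c_3 = (-1)·(-235) + (0)·(-568) + (0)·(-371) + (0)·(39) + (1)·(-167) + (0)·(-59) = 68
  c_4 = (0)·(-235) + (0)·(-568) + (0)·(-371) + (1)·(39) + (0)·(-167) + (0)·(-59) = 39
  c_5 = (0)·(-235) + (0)·(-568) + (0)·(-371) + (0)·(39) + (0)·(-167) + (-1)·(-59) = 59
  c_6 = (0)·(-235) + (-1)·(-568) + (1)·(-371) + (0)·(39) + (0)·(-167) + (2)·(-59) = 79
p = 13; digits c_i = Σ_j d_{ij}·13^j, 0 ≤ d_{ij} < 13:
  c_1 = 37 = 11·13^0 + 2·13^1
  c_2 = 167 = 11·13^0 + 12·13^1
  c_3 = 68 = 3·13^0 + 5·13^1
  c_4 = 39 = 0·13^0 + 3·13^1
  c_5 = 59 = 7·13^0 + 4·13^1
  c_6 = 79 = 1·13^0 + 6·13^1
Factor λ_0 = (11, 11, 3, 0, 7, 1)
Factor λ_1 = (2, 12, 5, 3, 4, 6)

((11, 11, 3, 0, 7, 1), (2, 12, 5, 3, 4, 6))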